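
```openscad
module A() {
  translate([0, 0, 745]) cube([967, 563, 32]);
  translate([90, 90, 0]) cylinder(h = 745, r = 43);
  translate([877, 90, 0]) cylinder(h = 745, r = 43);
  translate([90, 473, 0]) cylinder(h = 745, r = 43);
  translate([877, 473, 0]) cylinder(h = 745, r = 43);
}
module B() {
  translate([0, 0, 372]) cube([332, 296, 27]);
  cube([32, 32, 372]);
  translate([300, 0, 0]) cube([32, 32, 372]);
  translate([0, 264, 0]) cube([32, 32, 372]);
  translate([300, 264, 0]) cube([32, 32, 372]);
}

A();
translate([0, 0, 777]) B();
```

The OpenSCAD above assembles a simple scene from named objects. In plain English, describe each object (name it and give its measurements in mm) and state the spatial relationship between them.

A is a table with a 967×563 mm rectangular top, 32 mm thick, top surface at z = 777 mm, supported by four round legs of 86 mm diameter, each leg's bounding box inset 47 mm from the nearest pair of top edges, running from the floor.

B is a four-legged stool. The seat is 332×296 mm, 27 mm thick, top at z = 399 mm. It stands on four square legs, each 32×32 mm in cross-section, from z = 0 to the seat underside, each flush with a corner of the seat.

The stool is on top of the table.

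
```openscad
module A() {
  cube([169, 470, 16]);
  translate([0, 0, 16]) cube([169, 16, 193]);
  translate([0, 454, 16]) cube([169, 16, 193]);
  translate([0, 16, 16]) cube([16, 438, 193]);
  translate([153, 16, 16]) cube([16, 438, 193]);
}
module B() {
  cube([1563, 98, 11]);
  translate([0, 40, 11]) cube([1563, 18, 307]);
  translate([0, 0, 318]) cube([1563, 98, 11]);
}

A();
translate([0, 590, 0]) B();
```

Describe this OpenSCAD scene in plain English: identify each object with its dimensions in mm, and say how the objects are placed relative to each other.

A is an open-topped rectangular box: outside dimensions 169×470×209 mm, with a uniform wall and base thickness of 16 mm. The base is a full 169×470 slab on the floor; four walls sit on top of the base. The front and back walls (the −y and +y sides) span the full width; the two side walls fit between them.

B is an I-beam lying along x, 1563 mm long. Overall section height 329 mm. Two flanges 98 mm wide (y) and 11 mm thick, one on the floor and one at the top; a web 18 mm thick runs between them, centred on the flange width.

The I-beam is on the floor beside the open box on its +y side.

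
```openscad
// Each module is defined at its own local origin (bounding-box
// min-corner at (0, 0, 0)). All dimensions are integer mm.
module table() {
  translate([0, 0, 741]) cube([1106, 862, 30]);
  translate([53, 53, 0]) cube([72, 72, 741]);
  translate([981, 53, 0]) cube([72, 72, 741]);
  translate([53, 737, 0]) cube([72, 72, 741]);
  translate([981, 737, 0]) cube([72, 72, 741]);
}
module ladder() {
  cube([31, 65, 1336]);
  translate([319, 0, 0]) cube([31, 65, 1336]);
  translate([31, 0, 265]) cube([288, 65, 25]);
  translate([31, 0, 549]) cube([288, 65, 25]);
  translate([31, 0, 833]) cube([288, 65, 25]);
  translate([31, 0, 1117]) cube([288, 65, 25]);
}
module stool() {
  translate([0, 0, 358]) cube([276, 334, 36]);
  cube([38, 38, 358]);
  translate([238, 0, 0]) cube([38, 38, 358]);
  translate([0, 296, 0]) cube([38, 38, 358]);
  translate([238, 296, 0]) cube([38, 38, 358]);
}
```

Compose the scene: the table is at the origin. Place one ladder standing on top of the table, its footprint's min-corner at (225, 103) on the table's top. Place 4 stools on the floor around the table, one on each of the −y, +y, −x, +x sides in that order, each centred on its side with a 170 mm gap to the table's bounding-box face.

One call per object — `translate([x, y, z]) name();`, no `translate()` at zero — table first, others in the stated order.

table();
translate([225, 103, 771]) ladder();
translate([415, -504, 0]) stool();
translate([415, 1032, 0]) stool();
translate([-446, 264, 0]) stool();
translate([1276, 264, 0]) stool();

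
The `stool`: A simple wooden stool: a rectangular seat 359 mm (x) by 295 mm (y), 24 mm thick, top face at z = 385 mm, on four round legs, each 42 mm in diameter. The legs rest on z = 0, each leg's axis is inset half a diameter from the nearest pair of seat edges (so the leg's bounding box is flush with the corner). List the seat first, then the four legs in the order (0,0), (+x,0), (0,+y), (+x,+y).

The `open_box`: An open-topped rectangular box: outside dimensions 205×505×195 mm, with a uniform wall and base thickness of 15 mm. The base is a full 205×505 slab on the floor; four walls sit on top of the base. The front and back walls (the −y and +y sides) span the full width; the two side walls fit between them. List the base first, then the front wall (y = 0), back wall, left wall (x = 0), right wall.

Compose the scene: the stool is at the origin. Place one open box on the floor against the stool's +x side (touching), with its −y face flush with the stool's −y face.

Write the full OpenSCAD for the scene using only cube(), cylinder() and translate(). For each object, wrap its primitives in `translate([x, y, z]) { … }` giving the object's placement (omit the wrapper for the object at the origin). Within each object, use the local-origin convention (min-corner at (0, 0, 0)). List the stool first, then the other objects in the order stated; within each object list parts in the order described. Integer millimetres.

translate([0, 0, 361]) cube([359, 295, 24]);
translate([21, 21, 0]) cylinder(h = 361, r = 21);
translate([338, 21, 0]) cylinder(h = 361, r = 21);
translate([21, 274, 0]) cylinder(h = 361, r = 21);
translate([338, 274, 0]) cylinder(h = 361, r = 21);
translate([359, 0, 0]) {
  cube([205, 505, 15]);
  translate([0, 0, 15]) cube([205, 15, 180]);
  translate([0, 490, 15]) cube([205, 15, 180]);
  translate([0, 15, 15]) cube([15, 475, 180]);
  translate([190, 15, 15]) cube([15, 475, 180]);
}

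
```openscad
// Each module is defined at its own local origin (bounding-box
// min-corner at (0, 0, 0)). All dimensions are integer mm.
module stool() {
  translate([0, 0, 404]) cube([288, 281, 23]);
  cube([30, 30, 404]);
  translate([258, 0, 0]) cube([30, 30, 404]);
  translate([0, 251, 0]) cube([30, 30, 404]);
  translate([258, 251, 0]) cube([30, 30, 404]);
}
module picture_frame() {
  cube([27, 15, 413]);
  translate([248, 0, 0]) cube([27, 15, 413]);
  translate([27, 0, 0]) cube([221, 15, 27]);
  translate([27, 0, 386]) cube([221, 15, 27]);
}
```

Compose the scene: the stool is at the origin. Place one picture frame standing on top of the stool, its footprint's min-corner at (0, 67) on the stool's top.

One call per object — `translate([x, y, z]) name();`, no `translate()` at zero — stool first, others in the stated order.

stool();
translate([0, 67, 427]) picture_frame();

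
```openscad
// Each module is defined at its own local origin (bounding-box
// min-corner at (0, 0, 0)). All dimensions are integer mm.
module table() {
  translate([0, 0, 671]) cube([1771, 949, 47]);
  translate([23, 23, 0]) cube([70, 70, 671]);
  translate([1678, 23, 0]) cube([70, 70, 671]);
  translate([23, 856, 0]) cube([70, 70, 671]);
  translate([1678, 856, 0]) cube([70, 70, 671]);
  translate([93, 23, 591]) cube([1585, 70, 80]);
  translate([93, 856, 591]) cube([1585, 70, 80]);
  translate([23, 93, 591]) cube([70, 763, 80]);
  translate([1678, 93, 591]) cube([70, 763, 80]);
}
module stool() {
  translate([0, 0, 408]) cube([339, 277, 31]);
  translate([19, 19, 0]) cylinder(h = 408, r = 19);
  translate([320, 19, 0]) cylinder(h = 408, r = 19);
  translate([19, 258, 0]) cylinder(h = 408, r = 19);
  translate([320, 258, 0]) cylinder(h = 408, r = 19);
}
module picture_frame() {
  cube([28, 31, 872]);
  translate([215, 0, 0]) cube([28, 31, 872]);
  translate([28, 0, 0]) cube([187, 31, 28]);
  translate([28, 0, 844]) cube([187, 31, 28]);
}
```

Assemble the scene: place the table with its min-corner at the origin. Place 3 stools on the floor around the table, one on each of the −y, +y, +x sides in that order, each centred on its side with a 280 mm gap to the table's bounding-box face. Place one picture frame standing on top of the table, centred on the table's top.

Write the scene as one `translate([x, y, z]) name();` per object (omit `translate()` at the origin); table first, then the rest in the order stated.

table();
translate([716, -557, 0]) stool();
translate([716, 1229, 0]) stool();
translate([2051, 336, 0]) stool();
translate([764, 459, 718]) picture_frame();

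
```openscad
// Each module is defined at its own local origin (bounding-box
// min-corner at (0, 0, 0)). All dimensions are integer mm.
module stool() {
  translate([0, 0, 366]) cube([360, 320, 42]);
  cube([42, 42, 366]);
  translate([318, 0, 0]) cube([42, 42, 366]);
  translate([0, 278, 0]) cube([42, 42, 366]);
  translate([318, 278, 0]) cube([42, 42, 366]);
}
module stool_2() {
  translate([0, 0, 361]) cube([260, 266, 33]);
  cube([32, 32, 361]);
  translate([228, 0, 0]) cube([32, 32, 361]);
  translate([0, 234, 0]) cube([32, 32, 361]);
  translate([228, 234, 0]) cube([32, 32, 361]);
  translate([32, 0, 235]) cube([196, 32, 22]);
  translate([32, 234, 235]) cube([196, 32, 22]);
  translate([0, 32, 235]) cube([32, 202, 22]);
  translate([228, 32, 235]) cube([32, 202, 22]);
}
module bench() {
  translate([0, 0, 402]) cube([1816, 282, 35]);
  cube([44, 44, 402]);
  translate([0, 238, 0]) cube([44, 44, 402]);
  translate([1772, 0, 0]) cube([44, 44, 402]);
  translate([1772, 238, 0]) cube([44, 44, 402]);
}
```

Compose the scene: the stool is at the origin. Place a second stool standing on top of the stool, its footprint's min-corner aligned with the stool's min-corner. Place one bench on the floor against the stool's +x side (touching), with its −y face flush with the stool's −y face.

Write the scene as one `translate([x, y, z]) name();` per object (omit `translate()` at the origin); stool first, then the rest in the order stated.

stool();
translate([0, 0, 408]) stool_2();
translate([360, 0, 0]) bench();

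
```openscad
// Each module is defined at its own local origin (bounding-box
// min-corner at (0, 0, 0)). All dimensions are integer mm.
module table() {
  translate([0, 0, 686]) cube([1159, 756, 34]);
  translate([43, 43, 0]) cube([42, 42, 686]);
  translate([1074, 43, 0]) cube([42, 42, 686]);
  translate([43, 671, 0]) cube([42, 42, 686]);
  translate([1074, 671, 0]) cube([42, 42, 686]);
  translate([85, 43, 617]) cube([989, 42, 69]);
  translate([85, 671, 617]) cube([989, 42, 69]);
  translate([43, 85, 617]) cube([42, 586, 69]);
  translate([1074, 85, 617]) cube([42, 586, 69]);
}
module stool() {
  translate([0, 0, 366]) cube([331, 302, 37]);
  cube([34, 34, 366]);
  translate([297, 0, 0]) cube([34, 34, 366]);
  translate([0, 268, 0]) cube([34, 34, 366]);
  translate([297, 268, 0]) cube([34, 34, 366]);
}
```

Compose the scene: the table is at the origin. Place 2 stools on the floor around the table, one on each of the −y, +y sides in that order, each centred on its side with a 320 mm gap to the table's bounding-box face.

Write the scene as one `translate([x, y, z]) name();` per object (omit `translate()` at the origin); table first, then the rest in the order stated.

table();
translate([414, -622, 0]) stool();
translate([414, 1076, 0]) stool();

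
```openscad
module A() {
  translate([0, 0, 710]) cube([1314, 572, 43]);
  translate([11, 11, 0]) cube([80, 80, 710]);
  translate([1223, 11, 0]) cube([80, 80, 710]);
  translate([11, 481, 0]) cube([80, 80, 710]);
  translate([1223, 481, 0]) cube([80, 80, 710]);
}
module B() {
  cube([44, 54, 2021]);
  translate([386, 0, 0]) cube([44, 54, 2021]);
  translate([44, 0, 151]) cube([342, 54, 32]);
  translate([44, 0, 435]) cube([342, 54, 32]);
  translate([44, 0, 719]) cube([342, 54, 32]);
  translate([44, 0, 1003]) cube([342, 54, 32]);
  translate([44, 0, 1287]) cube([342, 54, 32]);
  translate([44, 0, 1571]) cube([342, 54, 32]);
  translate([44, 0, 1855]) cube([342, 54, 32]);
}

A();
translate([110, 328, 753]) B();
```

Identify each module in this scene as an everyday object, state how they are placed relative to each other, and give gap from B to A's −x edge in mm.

A is a table. B is a ladder. The ladder is on top of the table. The gap from the ladder to the table's −x edge is 110 mm.

The ladder's min-x is at 110; the table's min-x is 0; gap = 110 mm.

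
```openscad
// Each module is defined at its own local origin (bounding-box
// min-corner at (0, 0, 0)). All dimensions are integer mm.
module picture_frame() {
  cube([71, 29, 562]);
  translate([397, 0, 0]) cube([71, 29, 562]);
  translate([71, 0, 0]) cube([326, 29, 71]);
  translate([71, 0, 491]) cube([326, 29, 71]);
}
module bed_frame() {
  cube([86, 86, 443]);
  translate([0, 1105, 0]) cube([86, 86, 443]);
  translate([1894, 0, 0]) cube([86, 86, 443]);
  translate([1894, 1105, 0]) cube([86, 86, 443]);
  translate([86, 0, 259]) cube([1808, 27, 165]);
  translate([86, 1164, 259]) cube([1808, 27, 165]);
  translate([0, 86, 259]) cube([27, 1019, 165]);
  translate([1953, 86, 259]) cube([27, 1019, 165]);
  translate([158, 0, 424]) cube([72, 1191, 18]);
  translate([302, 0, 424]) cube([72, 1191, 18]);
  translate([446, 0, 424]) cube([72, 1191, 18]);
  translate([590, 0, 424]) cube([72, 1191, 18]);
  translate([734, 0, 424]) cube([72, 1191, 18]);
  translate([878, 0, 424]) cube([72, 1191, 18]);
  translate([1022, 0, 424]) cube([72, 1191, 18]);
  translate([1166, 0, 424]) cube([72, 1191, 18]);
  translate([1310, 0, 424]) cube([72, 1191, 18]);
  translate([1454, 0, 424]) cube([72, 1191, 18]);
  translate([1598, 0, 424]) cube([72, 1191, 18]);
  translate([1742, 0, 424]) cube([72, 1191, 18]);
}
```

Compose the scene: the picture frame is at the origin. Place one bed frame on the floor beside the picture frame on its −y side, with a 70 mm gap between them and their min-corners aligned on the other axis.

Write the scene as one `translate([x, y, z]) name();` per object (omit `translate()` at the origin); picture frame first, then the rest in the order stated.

picture_frame();
translate([0, -1261, 0]) bed_frame();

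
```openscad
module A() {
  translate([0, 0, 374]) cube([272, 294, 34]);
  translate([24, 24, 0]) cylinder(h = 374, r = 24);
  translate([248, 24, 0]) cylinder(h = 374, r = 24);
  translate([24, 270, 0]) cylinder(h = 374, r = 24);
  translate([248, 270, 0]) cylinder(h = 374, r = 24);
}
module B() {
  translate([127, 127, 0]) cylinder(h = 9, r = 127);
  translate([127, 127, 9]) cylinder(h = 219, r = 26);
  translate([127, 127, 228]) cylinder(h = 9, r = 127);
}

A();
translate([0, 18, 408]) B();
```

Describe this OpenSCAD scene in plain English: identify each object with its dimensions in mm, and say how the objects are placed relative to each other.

A is a simple wooden stool: a rectangular seat 272 mm (x) by 294 mm (y), 34 mm thick, top face at z = 408 mm, on four round legs, each 48 mm in diameter. The legs rest on z = 0, each leg's axis is inset half a diameter from the nearest pair of seat edges (so the leg's bounding box is flush with the corner).

B is a spool: two coaxial disc flanges of radius 127 mm and thickness 9 mm, joined by a core cylinder of radius 26 mm and height 219 mm. The lower flange rests on z = 0 and the three cylinders share a vertical axis.

The spool is on top of the stool.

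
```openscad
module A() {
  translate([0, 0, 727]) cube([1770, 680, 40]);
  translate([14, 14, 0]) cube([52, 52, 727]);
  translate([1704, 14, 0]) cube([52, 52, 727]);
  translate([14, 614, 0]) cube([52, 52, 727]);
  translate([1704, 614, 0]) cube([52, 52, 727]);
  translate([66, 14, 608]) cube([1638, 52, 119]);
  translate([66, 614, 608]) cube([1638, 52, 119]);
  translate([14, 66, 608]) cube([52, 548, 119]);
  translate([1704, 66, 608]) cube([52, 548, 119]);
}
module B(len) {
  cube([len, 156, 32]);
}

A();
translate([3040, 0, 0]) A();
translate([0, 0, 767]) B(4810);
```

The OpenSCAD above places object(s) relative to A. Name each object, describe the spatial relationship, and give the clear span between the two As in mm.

Second table starts at x = 3040; first ends at x = 1770; clear span = 3040 − 1770 = 1270 mm.

A is a table. B is a beam. A beam spans the tops of two tables. The clear span between the two tables is 1270 mm.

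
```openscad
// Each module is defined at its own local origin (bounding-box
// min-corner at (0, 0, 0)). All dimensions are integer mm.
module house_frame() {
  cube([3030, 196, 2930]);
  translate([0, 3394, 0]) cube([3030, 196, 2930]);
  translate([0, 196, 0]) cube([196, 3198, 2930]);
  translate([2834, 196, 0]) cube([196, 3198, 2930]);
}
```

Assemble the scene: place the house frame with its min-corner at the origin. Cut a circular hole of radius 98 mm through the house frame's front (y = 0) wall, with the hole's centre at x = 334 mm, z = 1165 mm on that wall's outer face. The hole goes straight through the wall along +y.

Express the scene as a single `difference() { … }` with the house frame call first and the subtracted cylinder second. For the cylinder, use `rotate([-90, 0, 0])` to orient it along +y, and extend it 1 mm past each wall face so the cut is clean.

difference() {
  house_frame();
  translate([334, -1, 1165]) rotate([-90, 0, 0]) cylinder(h = 198, r = 98);
}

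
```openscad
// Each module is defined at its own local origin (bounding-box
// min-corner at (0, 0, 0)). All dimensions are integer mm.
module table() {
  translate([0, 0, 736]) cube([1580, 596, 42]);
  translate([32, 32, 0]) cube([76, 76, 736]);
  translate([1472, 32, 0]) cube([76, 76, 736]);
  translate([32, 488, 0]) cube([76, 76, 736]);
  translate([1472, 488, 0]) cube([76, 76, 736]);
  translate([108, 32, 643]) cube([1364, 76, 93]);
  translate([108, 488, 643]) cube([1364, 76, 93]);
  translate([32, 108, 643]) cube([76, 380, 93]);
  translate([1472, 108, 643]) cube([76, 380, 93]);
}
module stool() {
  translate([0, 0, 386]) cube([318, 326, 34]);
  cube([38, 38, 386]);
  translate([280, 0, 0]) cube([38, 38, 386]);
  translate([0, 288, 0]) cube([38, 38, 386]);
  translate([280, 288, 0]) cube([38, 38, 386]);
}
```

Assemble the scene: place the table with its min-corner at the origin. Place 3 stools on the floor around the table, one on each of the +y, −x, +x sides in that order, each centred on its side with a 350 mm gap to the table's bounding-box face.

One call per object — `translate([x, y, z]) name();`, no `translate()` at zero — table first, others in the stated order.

table();
translate([631, 946, 0]) stool();
translate([-668, 135, 0]) stool();
translate([1930, 135, 0]) stool();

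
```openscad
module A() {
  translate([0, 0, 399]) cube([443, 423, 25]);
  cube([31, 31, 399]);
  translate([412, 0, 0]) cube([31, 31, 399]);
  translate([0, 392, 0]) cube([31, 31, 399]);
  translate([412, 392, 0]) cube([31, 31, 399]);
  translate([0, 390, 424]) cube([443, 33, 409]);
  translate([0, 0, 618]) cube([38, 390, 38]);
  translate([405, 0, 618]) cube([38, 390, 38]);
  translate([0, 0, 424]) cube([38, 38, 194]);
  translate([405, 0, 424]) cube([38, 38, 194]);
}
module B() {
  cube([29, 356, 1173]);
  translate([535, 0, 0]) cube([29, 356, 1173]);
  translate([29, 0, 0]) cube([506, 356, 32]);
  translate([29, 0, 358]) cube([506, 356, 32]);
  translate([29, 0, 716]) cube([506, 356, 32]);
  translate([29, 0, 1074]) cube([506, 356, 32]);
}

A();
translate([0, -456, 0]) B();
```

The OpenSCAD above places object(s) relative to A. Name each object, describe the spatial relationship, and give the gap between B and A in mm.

The bookshelf's nearest face is 100 mm from the chair's −y face.

A is a chair. B is a bookshelf. The bookshelf is on the floor beside the chair on its −y side. The gap between the bookshelf and the chair is 100 mm.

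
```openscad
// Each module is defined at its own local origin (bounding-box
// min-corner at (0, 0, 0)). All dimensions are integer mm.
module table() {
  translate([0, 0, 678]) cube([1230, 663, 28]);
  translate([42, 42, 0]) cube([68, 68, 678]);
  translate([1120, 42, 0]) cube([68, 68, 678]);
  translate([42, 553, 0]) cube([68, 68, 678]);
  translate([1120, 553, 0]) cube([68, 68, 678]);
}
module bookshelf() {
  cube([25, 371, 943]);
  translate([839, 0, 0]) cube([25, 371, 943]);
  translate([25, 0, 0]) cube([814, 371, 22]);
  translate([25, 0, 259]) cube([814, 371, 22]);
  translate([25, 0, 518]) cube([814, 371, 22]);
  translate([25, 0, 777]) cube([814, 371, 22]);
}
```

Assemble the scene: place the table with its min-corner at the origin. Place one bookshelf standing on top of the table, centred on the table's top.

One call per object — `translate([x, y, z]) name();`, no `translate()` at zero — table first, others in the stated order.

table();
translate([183, 146, 706]) bookshelf();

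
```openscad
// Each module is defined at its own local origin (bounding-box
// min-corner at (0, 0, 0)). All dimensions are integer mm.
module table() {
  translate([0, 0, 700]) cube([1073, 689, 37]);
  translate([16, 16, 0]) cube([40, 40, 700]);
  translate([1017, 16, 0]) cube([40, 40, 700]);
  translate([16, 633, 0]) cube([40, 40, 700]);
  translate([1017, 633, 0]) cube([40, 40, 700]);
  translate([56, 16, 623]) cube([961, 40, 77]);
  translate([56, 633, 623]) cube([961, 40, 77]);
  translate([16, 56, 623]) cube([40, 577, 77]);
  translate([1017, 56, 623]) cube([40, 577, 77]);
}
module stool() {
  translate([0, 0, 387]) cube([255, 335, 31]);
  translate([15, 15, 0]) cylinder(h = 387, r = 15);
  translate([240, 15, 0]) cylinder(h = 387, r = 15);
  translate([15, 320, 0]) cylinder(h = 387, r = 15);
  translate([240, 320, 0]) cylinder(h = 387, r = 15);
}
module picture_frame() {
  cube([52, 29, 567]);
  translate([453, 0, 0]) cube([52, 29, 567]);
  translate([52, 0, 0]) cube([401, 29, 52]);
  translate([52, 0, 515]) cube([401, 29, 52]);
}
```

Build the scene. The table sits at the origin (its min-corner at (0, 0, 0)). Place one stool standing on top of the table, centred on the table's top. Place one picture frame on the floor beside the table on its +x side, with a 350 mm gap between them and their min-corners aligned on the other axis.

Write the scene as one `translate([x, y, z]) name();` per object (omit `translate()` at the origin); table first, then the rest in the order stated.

table();
translate([409, 177, 737]) stool();
translate([1423, 0, 0]) picture_frame();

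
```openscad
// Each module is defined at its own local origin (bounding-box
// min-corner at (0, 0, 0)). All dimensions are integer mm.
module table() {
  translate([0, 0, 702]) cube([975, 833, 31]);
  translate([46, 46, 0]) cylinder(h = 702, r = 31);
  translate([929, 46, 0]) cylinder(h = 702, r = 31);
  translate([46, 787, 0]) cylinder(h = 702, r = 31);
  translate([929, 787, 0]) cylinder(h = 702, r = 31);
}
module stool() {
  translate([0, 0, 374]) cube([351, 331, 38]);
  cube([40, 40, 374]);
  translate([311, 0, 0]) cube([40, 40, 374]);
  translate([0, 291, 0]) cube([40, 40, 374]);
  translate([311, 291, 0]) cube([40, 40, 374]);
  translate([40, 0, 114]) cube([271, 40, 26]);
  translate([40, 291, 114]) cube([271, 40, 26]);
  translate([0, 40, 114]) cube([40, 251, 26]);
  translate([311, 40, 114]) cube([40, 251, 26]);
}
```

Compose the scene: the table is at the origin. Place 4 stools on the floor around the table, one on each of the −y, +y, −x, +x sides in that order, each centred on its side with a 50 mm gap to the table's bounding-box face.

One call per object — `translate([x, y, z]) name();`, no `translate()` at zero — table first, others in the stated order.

table();
translate([312, -381, 0]) stool();
translate([312, 883, 0]) stool();
translate([-401, 251, 0]) stool();
translate([1025, 251, 0]) stool();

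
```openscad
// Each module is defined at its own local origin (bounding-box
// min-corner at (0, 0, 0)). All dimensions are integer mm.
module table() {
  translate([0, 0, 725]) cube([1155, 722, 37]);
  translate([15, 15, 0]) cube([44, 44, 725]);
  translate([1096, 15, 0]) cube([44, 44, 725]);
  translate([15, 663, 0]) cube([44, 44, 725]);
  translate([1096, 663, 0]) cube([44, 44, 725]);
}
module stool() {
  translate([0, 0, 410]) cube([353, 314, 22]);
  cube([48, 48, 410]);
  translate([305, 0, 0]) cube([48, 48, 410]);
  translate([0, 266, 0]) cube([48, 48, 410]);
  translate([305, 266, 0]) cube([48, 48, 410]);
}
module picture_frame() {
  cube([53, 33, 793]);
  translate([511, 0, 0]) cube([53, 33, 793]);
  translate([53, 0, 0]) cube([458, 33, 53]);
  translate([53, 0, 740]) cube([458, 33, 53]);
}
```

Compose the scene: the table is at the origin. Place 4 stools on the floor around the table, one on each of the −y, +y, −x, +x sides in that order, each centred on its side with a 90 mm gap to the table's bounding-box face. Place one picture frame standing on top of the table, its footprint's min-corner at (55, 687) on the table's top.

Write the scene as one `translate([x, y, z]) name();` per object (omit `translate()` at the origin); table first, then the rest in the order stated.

table();
translate([401, -404, 0]) stool();
translate([401, 812, 0]) stool();
translate([-443, 204, 0]) stool();
translate([1245, 204, 0]) stool();
translate([55, 687, 762]) picture_frame();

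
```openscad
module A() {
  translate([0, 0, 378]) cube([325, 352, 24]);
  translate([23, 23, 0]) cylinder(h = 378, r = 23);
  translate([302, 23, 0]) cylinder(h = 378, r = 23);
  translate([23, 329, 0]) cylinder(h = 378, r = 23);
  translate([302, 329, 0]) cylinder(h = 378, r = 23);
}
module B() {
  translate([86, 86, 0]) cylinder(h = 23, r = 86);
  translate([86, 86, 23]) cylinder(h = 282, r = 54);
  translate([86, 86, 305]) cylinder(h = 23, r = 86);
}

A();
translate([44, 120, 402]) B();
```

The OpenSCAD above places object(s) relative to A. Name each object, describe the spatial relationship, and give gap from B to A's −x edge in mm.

A is a stool. B is a spool. The spool is on top of the stool. The gap from the spool to the stool's −x edge is 44 mm.

The spool's min-x is at 44; the stool's min-x is 0; gap = 44 mm.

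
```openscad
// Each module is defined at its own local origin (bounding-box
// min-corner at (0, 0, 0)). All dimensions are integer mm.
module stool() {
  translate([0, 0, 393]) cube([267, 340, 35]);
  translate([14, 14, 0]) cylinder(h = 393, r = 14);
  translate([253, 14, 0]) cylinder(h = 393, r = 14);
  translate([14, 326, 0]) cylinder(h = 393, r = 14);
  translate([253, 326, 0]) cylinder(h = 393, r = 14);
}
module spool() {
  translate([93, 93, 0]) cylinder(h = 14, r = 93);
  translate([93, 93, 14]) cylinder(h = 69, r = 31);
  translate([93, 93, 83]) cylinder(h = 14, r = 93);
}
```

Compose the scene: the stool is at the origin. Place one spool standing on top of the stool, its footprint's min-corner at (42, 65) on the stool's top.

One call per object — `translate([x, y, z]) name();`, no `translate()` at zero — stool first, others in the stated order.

stool();
translate([42, 65, 428]) spool();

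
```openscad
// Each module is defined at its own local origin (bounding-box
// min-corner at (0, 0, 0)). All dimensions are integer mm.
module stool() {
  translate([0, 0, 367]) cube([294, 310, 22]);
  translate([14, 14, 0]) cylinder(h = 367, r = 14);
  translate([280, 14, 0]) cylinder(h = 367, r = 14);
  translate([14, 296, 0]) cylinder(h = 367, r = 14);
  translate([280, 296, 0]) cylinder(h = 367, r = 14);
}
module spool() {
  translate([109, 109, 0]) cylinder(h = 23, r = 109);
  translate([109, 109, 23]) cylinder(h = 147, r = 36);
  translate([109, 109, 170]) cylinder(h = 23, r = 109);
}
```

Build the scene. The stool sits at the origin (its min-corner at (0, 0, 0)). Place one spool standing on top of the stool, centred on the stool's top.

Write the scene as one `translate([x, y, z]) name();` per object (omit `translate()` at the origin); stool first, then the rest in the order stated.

stool();
translate([38, 46, 389]) spool();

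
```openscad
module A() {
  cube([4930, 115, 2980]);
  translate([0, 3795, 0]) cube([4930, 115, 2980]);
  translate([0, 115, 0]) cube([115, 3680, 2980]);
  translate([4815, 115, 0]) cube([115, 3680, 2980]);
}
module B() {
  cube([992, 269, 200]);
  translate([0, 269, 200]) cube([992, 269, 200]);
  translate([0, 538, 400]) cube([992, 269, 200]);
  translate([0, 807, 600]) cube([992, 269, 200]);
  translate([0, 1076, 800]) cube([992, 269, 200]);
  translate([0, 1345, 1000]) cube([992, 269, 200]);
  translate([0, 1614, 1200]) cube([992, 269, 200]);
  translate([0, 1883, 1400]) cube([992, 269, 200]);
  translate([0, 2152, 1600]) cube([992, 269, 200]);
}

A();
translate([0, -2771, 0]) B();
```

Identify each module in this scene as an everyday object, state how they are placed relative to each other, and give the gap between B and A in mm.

A is a house frame. B is a staircase. The staircase is on the floor beside the house frame on its −y side. The gap between the staircase and the house frame is 350 mm.

The staircase's nearest face is 350 mm from the house frame's −y face.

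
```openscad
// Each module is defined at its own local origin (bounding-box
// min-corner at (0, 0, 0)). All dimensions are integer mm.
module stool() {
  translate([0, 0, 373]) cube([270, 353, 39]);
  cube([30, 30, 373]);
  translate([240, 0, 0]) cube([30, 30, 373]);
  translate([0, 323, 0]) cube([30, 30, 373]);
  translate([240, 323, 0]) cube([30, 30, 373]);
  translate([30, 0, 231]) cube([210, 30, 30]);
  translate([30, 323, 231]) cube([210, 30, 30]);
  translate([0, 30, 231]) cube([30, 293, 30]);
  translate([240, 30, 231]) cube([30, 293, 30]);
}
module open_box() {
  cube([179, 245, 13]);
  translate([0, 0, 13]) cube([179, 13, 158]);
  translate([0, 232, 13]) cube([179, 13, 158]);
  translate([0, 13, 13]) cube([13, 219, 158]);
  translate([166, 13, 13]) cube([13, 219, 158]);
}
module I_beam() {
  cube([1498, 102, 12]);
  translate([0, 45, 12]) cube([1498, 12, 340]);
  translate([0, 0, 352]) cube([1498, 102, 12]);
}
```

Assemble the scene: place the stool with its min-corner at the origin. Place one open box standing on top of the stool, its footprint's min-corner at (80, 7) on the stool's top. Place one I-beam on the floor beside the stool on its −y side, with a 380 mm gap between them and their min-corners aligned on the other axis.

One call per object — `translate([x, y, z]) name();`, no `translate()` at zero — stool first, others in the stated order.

stool();
translate([80, 7, 412]) open_box();
translate([0, -482, 0]) I_beam();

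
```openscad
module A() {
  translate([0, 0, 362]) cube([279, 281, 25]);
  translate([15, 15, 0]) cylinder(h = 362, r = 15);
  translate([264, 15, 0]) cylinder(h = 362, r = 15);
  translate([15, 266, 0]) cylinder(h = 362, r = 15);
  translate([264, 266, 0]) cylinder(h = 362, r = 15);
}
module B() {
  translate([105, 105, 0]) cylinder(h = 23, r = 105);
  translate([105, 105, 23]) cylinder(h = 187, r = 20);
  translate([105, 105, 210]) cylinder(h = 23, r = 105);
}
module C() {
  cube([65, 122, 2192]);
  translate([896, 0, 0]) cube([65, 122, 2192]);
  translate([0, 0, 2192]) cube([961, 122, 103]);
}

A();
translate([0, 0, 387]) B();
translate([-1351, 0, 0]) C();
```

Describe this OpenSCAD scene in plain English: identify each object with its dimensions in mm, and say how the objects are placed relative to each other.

A is a four-legged stool. The seat is a 279×281×25 mm slab whose top surface is at z = 387 mm; four round legs, each 30 mm in diameter, run from the floor (z = 0) to the underside of the seat, each leg's axis is inset half a diameter from the nearest pair of seat edges (so the leg's bounding box is flush with the corner).

B is a spool: two coaxial disc flanges of radius 105 mm and thickness 23 mm, joined by a core cylinder of radius 20 mm and height 187 mm. The lower flange rests on z = 0 and the three cylinders share a vertical axis.

C is a rectangular door frame: two vertical jambs of 65×122 mm section, 2192 mm tall, with a clear opening 831 mm wide between their inner faces. A header 103 mm tall and 122 mm deep lies on top of the jambs and spans the full outside width.

The spool is on top of the stool. The door frame is on the floor beside the stool on its −x side.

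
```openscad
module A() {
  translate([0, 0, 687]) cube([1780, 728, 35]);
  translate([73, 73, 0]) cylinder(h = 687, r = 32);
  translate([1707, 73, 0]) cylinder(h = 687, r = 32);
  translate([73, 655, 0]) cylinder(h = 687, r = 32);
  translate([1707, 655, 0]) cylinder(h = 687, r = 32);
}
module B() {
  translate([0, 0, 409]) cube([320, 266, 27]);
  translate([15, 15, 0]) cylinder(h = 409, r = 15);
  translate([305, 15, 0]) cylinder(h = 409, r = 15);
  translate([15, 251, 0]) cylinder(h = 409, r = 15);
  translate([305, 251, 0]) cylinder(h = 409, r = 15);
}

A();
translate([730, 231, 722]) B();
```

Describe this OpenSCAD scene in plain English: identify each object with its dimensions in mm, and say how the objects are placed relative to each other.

A is a table with a 1780×728 mm rectangular top, 35 mm thick, top surface at z = 722 mm, supported by four round legs of 64 mm diameter, each leg's bounding box inset 41 mm from the nearest pair of top edges, running from the floor.

B is a four-legged stool. The seat is 320×266 mm, 27 mm thick, top at z = 436 mm. It stands on four round legs, each 30 mm in diameter, from z = 0 to the seat underside, each leg's axis is inset half a diameter from the nearest pair of seat edges (so the leg's bounding box is flush with the corner).

The stool is on top of the table, centred.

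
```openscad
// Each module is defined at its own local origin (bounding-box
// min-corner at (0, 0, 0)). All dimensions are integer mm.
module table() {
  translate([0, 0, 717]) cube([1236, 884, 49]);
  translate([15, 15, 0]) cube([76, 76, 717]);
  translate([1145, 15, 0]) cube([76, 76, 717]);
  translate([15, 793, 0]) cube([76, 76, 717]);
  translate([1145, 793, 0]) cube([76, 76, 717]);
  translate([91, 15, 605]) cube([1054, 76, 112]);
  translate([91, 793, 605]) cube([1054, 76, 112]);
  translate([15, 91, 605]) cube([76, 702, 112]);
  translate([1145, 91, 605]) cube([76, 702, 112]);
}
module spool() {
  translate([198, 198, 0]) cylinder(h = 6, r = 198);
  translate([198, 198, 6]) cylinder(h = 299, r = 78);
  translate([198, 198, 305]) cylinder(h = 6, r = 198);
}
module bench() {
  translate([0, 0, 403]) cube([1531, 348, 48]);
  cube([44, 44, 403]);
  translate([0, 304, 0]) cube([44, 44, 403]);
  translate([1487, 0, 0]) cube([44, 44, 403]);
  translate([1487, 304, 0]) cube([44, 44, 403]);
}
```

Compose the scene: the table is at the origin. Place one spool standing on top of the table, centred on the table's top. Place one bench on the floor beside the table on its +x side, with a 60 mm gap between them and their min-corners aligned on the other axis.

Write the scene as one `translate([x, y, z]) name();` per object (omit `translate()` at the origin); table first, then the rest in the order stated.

table();
translate([420, 244, 766]) spool();
translate([1296, 0, 0]) bench();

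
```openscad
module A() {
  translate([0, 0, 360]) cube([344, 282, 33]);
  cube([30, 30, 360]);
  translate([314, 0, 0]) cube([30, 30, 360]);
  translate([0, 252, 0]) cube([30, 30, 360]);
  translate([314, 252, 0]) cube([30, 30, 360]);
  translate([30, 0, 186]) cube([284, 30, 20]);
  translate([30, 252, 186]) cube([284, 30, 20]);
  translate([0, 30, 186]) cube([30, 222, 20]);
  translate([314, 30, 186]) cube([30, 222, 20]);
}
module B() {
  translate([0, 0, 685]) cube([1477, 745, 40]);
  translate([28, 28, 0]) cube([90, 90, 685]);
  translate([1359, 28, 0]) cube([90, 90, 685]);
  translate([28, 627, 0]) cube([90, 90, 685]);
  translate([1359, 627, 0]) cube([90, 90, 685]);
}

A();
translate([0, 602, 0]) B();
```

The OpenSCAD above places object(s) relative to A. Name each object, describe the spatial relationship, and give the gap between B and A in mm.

A is a stool. B is a table. The table is on the floor beside the stool on its +y side. The gap between the table and the stool is 320 mm.

The table's nearest face is 320 mm from the stool's +y face.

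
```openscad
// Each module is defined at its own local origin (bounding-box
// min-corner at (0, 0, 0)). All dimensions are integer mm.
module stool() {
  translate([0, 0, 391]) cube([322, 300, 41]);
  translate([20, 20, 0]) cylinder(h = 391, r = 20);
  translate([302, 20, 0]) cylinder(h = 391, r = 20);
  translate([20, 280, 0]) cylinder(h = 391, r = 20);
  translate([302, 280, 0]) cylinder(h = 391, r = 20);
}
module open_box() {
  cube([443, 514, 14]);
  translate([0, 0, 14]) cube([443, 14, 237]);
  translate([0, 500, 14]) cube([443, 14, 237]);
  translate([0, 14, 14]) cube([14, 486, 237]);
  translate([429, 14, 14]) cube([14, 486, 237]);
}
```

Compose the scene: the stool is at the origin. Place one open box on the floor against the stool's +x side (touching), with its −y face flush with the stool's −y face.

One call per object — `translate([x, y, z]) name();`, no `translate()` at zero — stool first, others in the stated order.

stool();
translate([322, 0, 0]) open_box();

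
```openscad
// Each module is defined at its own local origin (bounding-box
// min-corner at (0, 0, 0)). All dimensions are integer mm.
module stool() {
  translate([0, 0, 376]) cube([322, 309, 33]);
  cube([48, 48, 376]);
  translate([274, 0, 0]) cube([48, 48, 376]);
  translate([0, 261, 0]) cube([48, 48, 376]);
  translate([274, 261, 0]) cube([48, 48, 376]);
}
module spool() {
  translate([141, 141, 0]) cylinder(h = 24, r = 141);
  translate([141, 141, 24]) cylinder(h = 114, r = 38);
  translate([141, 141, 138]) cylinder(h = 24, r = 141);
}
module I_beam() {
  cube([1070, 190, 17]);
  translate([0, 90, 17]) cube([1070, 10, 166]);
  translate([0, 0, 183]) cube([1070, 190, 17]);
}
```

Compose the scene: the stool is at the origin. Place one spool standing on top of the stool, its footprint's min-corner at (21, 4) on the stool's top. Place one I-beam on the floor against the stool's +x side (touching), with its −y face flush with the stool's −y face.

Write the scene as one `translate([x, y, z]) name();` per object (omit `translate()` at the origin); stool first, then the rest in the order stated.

stool();
translate([21, 4, 409]) spool();
translate([322, 0, 0]) I_beam();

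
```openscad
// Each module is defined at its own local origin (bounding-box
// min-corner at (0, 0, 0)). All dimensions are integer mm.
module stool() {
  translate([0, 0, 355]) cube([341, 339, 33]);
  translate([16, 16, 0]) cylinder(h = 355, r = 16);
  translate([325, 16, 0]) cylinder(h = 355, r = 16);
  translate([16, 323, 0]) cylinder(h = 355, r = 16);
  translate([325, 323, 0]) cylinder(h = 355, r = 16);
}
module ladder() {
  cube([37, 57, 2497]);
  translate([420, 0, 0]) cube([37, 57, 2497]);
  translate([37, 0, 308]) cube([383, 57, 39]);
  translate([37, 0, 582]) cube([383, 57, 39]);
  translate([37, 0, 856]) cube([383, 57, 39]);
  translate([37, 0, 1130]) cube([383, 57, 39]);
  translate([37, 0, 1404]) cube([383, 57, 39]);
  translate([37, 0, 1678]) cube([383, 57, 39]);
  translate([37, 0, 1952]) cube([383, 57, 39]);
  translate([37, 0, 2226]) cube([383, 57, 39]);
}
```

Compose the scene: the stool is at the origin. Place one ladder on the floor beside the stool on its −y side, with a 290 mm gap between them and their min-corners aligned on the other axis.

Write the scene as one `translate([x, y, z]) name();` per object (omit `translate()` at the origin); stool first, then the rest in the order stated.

stool();
translate([0, -347, 0]) ladder();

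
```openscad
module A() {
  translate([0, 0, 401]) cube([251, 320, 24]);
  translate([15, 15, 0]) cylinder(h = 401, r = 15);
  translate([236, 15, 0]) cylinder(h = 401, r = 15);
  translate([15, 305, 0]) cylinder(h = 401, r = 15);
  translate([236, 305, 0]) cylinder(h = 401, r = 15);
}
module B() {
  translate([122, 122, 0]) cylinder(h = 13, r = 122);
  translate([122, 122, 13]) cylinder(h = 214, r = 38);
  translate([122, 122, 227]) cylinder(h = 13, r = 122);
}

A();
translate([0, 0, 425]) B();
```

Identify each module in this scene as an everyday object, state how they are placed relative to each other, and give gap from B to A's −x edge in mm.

A is a stool. B is a spool. The spool is on top of the stool. The gap from the spool to the stool's −x edge is 0 mm.

The spool's min-x is at 0; the stool's min-x is 0; gap = 0 mm.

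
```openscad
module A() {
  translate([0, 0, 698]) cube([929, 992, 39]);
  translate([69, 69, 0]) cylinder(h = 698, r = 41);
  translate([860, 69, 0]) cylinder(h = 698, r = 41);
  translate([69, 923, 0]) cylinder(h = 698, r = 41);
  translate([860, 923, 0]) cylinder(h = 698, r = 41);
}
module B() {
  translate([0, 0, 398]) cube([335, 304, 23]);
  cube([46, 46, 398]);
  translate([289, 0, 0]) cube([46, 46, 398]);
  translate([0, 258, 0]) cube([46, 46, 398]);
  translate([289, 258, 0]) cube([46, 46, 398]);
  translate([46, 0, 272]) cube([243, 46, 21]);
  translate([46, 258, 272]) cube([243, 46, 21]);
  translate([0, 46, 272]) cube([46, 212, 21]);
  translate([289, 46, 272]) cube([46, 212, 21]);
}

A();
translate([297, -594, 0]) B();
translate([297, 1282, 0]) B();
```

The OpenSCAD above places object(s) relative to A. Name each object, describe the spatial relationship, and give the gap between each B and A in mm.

Each stool's nearest face is 290 mm from the table's bounding box.

A is a table. B is a stool. Two stools sit around the table at the −y, +y sides. The gap between each stool and the table is 290 mm.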